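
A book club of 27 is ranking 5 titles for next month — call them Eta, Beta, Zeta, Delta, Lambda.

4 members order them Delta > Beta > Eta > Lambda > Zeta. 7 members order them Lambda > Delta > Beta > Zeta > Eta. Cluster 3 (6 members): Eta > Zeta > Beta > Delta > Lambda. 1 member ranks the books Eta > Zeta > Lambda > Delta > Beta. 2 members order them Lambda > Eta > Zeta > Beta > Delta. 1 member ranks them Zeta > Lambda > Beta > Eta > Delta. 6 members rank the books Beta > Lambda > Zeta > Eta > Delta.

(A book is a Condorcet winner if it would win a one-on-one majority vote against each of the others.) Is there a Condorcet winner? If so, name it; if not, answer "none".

Check each pair by majority over 27 ballots:
Eta vs Beta: Beta, 18–9.
Eta–Zeta: Zeta 14–13.
Eta vs Delta: Eta, 16–11.
Eta vs Lambda: Lambda, 16–11.
Beta–Zeta: Beta 17–10.
Beta vs Delta: Beta wins 15–12.
Beta vs Lambda: Beta wins 16–11.
Zeta–Delta: Zeta 16–11.
Zeta vs Lambda: Lambda, 19–8.
Delta vs Lambda: Lambda wins 17–10.
Beta beats each of Eta, Zeta, Delta, Lambda — Beta is the Condorcet winner.

Beta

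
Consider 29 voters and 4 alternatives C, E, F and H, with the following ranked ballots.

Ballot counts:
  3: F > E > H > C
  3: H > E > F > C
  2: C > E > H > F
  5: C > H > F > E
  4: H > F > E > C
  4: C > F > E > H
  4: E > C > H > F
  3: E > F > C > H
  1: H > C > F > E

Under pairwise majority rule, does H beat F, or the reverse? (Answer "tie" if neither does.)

Ballots ranking H above F: 3 + 2 + 5 + 4 + 4 + 1 = 19.
Ballots ranking F above H: 29 − 19 = 10.
H wins the head-to-head 19–10.

H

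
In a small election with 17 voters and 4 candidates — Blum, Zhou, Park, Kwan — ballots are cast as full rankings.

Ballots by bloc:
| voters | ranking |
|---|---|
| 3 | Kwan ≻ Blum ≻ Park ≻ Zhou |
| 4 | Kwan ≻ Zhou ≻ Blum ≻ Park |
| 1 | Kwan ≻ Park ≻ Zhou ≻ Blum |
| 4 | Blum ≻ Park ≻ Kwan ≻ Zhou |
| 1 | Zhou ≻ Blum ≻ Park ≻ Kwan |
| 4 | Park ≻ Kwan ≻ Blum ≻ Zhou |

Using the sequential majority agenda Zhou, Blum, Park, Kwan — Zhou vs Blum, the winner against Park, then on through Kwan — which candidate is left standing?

Kwan

Round 1: Zhou vs Blum — 6–11, Blum advances.
Round 2: Blum vs Park — 12–5, Blum advances.
Round 3: Blum vs Kwan — 5–12, Kwan advances.
The agenda winner is Kwan.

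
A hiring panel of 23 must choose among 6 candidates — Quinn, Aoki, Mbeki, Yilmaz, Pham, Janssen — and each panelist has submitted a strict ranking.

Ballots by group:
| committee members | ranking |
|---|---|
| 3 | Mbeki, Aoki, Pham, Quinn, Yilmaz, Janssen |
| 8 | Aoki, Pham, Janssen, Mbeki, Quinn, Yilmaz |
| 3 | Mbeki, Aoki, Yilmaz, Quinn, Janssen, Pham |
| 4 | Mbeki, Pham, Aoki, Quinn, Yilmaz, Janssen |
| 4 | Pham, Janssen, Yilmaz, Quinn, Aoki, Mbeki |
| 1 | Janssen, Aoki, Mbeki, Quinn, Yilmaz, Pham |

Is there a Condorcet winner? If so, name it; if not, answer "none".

Pairwise majorities:
Quinn vs Aoki: Quinn is ranked higher on 4 ballots, Aoki on 19. Aoki wins 19–4.
Quinn vs Mbeki: 4 for Quinn, 19 for Mbeki — Mbeki by 19–4.
Quinn vs Yilmaz: 3+8+4+1 = 16 for Quinn, 7 for Yilmaz — Quinn by 16–7.
Quinn vs Pham: Quinn is ranked higher on 3+1 = 4 ballots, Pham on 19. Pham wins 19–4.
Quinn vs Janssen: 3+3+4 = 10 for Quinn, 13 for Janssen — Janssen by 13–10.
Aoki vs Mbeki: 13 to 10, Aoki.
Aoki vs Yilmaz: 3+8+3+4+1 = 19 for Aoki, 4 for Yilmaz — Aoki by 19–4.
Aoki vs Pham: Aoki preferred on 3+8+3+1 = 15 ballots; Aoki wins 15–8.
Aoki vs Janssen: Aoki preferred on 3+8+3+4 = 18 ballots; Aoki wins 18–5.
Mbeki vs Yilmaz: 19 to 4, Mbeki.
Mbeki vs Pham: 3+3+4+1 = 11 for Mbeki, 12 for Pham — Pham by 12–11.
Mbeki vs Janssen: Mbeki is ranked higher on 3+3+4 = 10 ballots, Janssen on 13. Janssen wins 13–10.
Yilmaz vs Pham: 3+1 = 4 for Yilmaz, 19 for Pham — Pham by 19–4.
Yilmaz vs Janssen: 10 to 13, Janssen.
Pham vs Janssen: 3+8+4+4 = 19 for Pham, 4 for Janssen — Pham by 19–4.
Aoki wins every pairwise contest, so Aoki is the Condorcet winner.

Aoki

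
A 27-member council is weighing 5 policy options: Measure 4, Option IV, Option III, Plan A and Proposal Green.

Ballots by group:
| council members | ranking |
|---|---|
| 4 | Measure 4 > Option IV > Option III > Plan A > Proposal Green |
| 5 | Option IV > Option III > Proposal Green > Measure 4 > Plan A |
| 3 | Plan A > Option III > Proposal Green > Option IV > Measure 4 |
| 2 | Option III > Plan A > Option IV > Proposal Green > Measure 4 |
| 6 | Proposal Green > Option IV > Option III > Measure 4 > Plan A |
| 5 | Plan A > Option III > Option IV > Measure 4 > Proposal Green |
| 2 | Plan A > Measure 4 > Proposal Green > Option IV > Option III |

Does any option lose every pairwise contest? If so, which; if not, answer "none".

Head-to-head results (27 council members):
Measure 4 vs Option IV: Measure 4 is ranked higher on 4+2 = 6 ballots, Option IV on 21. Option IV wins 21–6.
Measure 4 vs Option III: Option III, 21–6.
Measure 4 vs Plan A: 4+5+6 = 15 for Measure 4, 12 for Plan A — Measure 4 by 15–12.
Measure 4 vs Proposal Green: Measure 4 preferred on 4+5+2 = 11 ballots; Proposal Green wins 16–11.
Option IV–Option III: Option IV 17–10.
Option IV vs Plan A: Option IV preferred on 4+5+6 = 15 ballots; Option IV wins 15–12.
Option IV vs Proposal Green: 16 to 11, Option IV.
Option III vs Plan A: Option III, 17–10.
Option III vs Proposal Green: Option III, 19–8.
Plan A vs Proposal Green: 4+3+2+5+2 = 16 for Plan A, 11 for Proposal Green — Plan A by 16–11.
Every option wins at least one matchup (Measure 4 beats Plan A; Option IV beats Measure 4; Option III beats Measure 4; Plan A beats Proposal Green; Proposal Green beats Measure 4), so there is no Condorcet loser.

none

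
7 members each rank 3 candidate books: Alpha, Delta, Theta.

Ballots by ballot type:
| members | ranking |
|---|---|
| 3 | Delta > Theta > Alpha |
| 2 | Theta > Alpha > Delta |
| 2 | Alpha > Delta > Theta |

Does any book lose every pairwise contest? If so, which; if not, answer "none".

Pairwise majorities:
Alpha–Delta: Alpha 4–3.
Alpha vs Theta: 2 to 5, Theta.
Delta vs Theta: 3+2 = 5 for Delta, 2 for Theta — Delta by 5–2.
Each book has at least one pairwise win (Alpha beats Delta; Delta beats Theta; Theta beats Alpha) — no Condorcet loser.

none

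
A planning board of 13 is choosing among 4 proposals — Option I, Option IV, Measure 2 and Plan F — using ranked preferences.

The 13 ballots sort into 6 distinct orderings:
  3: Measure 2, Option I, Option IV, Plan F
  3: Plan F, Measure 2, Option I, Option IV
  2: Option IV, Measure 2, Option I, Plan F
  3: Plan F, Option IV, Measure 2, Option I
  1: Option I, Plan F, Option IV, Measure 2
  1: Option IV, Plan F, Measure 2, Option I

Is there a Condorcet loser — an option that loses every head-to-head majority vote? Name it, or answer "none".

Head-to-head results (13 council members):
Option I vs Option IV: Option I is ranked higher on 3+3+1 = 7 ballots, Option IV on 6. Option I wins 7–6.
Option I vs Measure 2: Option I preferred on 1 ballot; Measure 2 wins 12–1.
Option I vs Plan F: Option I preferred on 3+2+1 = 6 ballots; Plan F wins 7–6.
Option IV vs Measure 2: Option IV preferred on 2+3+1+1 = 7 ballots; Option IV wins 7–6.
Option IV vs Plan F: Plan F wins 7–6.
Measure 2 vs Plan F: Plan F wins 8–5.
Every option wins at least one matchup (Option I beats Option IV; Option IV beats Measure 2; Measure 2 beats Option I; Plan F beats Option I), so there is no Condorcet loser.

none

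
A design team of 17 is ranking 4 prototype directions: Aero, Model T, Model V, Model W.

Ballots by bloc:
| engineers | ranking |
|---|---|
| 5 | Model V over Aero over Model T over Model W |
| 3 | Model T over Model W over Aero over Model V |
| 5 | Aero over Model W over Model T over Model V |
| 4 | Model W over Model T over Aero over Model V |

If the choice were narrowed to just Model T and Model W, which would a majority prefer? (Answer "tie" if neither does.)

Ballots ranking Model T above Model W: 5 + 3 = 8.
Ballots ranking Model W above Model T: 17 − 8 = 9.
Model W wins the head-to-head 9–8.

Model W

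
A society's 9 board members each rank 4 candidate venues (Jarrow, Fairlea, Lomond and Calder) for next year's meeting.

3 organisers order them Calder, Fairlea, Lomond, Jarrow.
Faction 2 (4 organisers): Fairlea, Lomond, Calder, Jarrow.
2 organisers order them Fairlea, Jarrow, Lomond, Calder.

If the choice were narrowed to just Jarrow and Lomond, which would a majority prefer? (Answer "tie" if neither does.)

Ballots ranking Jarrow above Lomond: 2.
Ballots ranking Lomond above Jarrow: 9 − 2 = 7.
Lomond wins the head-to-head 7–2.

Lomond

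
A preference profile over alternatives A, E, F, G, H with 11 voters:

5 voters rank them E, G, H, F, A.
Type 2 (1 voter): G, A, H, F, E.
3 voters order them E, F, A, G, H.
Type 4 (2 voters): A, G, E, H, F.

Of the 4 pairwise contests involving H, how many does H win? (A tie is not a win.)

1

H against each rival (11 voters):
H vs A: A, 6–5.
H vs E: 1 for H, 10 for E — E by 10–1.
H–F: H 8–3.
H vs G: H preferred on 0 ballots; G wins 11–0.
H beats F; loses to A, E, G — 1 pairwise win.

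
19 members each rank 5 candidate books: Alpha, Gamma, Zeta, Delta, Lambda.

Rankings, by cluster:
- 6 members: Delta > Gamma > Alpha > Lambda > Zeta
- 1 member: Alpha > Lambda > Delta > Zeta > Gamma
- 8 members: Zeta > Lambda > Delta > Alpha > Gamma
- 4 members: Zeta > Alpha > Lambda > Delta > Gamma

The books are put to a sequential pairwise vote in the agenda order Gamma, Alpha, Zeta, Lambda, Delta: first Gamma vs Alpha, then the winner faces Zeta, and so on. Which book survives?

Round 1: Gamma vs Alpha — 6–13, Alpha advances.
Round 2: Alpha vs Zeta — 7–12, Zeta advances.
Round 3: Zeta vs Lambda — 12–7, Zeta advances.
Round 4: Zeta vs Delta — 12–7, Zeta advances.
The agenda winner is Zeta.

Zeta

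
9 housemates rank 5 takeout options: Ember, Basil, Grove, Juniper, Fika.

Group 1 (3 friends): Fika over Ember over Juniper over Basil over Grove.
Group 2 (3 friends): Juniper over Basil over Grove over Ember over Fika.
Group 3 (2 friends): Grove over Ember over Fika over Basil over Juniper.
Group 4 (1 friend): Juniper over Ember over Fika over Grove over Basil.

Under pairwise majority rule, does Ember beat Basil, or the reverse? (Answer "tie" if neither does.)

Ballots ranking Ember above Basil: 3 + 2 + 1 = 6.
Ballots ranking Basil above Ember: 9 − 6 = 3.
Ember wins the head-to-head 6–3.

Ember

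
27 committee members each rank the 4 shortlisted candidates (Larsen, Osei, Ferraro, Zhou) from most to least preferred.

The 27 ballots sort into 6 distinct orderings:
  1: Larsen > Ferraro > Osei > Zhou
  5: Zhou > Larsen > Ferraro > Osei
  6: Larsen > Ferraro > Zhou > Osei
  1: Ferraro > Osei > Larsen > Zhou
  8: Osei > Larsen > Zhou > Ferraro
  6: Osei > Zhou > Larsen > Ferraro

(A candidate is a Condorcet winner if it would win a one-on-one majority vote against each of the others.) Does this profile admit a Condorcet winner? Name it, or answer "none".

Osei

Check each pair by majority over 27 ballots:
Larsen vs Osei: Osei wins 15–12.
Larsen vs Ferraro: Larsen, 26–1.
Larsen–Zhou: Larsen 16–11.
Osei–Ferraro: Osei 14–13.
Osei vs Zhou: Osei wins 16–11.
Ferraro vs Zhou: Zhou, 19–8.
Osei beats each of Larsen, Ferraro, Zhou — Osei is the Condorcet winner.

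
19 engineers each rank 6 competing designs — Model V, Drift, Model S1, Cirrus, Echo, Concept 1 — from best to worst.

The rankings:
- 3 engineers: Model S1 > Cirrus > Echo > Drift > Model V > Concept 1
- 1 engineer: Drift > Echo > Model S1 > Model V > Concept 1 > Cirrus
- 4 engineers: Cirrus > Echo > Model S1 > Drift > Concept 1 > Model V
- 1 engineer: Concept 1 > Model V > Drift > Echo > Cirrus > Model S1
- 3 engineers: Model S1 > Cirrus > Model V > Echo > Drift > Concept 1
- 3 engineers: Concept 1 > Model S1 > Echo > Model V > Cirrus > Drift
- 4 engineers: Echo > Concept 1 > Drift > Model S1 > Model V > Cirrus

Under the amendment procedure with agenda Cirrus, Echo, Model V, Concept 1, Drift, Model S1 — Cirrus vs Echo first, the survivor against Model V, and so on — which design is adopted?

Model S1

Round 1: Cirrus vs Echo — 10–9, Cirrus advances.
Round 2: Cirrus vs Model V — 10–9, Cirrus advances.
Round 3: Cirrus vs Concept 1 — 10–9, Cirrus advances.
Round 4: Cirrus vs Drift — 13–6, Cirrus advances.
Round 5: Cirrus vs Model S1 — 5–14, Model S1 advances.
Model S1 survives the agenda.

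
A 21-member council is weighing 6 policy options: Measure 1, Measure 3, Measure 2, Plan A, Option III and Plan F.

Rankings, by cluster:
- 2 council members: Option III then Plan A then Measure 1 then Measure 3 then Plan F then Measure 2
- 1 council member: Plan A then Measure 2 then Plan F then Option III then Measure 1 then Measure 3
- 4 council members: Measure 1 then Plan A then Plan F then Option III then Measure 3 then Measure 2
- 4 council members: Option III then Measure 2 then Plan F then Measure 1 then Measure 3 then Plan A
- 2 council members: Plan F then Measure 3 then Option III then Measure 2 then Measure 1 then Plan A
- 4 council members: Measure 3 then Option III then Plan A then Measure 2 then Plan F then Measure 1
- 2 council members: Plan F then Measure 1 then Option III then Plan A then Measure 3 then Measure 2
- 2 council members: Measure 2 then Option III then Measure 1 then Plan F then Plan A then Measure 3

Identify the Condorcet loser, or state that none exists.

none

Pairwise majorities:
Measure 1 vs Measure 3: 2+1+4+4+2+2 = 15 for Measure 1, 6 for Measure 3 — Measure 1 by 15–6.
Measure 1–Measure 2: Measure 2 13–8.
Measure 1 vs Plan A: 14 to 7, Measure 1.
Measure 1 vs Option III: Option III, 15–6.
Measure 1–Plan F: Plan F 13–8.
Measure 3 vs Measure 2: 14 to 7, Measure 3.
Measure 3–Plan A: Plan A 11–10.
Measure 3 vs Option III: Option III, 15–6.
Measure 3 vs Plan F: Plan F, 15–6.
Measure 2 vs Plan A: Plan A, 13–8.
Measure 2 vs Option III: Option III wins 18–3.
Measure 2 vs Plan F: Measure 2 preferred on 1+4+4+2 = 11 ballots; Measure 2 wins 11–10.
Plan A vs Option III: Plan A is ranked higher on 1+4 = 5 ballots, Option III on 16. Option III wins 16–5.
Plan A vs Plan F: 2+1+4+4 = 11 for Plan A, 10 for Plan F — Plan A by 11–10.
Option III vs Plan F: 12 to 9, Option III.
No option is winless: Measure 1 beats Measure 3; Measure 3 beats Measure 2; Measure 2 beats Measure 1; Plan A beats Measure 3; Option III beats Measure 1; Plan F beats Measure 1. There is no Condorcet loser.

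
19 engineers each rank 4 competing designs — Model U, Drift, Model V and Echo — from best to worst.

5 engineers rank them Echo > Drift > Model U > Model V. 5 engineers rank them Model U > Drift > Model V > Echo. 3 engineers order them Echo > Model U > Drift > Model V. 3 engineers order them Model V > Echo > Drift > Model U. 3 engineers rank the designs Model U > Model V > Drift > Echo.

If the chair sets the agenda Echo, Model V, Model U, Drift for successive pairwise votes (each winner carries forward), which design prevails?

Model U

Round 1: Echo vs Model V — 8–11, Model V advances.
Round 2: Model V vs Model U — 3–16, Model U advances.
Round 3: Model U vs Drift — 11–8, Model U advances.
Model U survives the agenda.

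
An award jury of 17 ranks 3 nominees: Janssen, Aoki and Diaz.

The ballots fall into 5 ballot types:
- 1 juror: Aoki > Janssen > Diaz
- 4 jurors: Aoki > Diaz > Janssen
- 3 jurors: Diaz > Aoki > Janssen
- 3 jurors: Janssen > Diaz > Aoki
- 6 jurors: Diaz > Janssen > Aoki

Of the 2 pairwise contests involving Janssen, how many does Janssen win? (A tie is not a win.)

Janssen against each rival (17 jurors):
Janssen vs Aoki: Janssen is ranked higher on 3+6 = 9 ballots, Aoki on 8. Janssen wins 9–8.
Janssen vs Diaz: Janssen is ranked higher on 1+3 = 4 ballots, Diaz on 13. Diaz wins 13–4.
Janssen beats Aoki; loses to Diaz — 1 pairwise win.

1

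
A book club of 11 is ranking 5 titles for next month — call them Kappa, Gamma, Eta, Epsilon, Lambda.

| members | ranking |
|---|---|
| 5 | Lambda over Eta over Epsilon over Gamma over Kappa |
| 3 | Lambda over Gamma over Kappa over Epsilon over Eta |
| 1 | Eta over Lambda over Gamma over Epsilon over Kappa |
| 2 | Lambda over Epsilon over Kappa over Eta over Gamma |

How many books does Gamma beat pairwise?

1

Gamma against each rival (11 members):
Gamma vs Kappa: 5+3+1 = 9 for Gamma, 2 for Kappa — Gamma by 9–2.
Gamma–Eta: Eta 8–3.
Gamma vs Epsilon: Epsilon wins 7–4.
Gamma vs Lambda: Lambda wins 11–0.
Gamma beats Kappa; loses to Eta, Epsilon, Lambda — 1 pairwise win.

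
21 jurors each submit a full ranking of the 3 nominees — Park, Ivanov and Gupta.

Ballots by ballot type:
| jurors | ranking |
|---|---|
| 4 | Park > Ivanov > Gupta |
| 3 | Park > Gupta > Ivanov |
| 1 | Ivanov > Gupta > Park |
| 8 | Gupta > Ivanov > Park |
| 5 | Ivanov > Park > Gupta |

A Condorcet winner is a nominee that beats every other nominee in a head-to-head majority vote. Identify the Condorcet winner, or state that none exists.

Check each pair by majority over 21 ballots:
Park vs Ivanov: Ivanov, 14–7.
Park–Gupta: Park 12–9.
Ivanov vs Gupta: Gupta, 11–10.
No nominee is unbeaten: Park loses to Ivanov; Ivanov loses to Gupta; Gupta loses to Park. In particular Park → Gupta → Ivanov → Park is a majority cycle — no Condorcet winner exists.

none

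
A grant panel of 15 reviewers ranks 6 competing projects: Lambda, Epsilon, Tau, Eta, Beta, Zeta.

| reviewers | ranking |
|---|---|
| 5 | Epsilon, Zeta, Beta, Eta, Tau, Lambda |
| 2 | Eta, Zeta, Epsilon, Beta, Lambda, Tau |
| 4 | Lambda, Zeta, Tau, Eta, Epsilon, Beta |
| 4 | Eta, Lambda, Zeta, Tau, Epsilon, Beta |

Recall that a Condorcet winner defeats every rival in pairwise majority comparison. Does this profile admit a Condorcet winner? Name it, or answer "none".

none

Pairwise majorities:
Lambda vs Epsilon: Lambda preferred on 4+4 = 8 ballots; Lambda wins 8–7.
Lambda vs Tau: Lambda, 10–5.
Lambda vs Eta: Eta wins 11–4.
Lambda vs Beta: Lambda wins 8–7.
Lambda vs Zeta: Lambda wins 8–7.
Epsilon vs Tau: Tau, 8–7.
Epsilon vs Eta: Epsilon preferred on 5 ballots; Eta wins 10–5.
Epsilon–Beta: Epsilon 15–0.
Epsilon vs Zeta: Zeta wins 10–5.
Tau vs Eta: Eta, 11–4.
Tau–Beta: Tau 8–7.
Tau vs Zeta: Zeta wins 15–0.
Eta vs Beta: Eta, 10–5.
Eta vs Zeta: Zeta wins 9–6.
Beta vs Zeta: Beta preferred on 0 ballots; Zeta wins 15–0.
No project is unbeaten: Lambda loses to Eta; Epsilon loses to Lambda; Tau loses to Lambda; Eta loses to Zeta; Beta loses to Lambda; Zeta loses to Lambda. In particular Lambda > Zeta > Eta > Lambda is a majority cycle — no Condorcet winner exists.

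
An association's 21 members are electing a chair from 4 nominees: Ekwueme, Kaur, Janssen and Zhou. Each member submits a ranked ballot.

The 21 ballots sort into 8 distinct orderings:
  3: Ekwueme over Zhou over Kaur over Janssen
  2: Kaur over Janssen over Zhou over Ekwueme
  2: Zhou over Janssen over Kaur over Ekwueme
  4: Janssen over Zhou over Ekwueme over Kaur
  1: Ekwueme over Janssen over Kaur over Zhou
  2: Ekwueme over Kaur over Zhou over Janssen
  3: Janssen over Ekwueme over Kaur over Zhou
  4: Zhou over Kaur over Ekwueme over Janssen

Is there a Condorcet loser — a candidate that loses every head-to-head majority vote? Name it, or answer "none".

none

Pairwise majorities:
Ekwueme vs Kaur: Ekwueme is ranked higher on 3+4+1+2+3 = 13 ballots, Kaur on 8. Ekwueme wins 13–8.
Ekwueme vs Janssen: Ekwueme preferred on 3+1+2+4 = 10 ballots; Janssen wins 11–10.
Ekwueme vs Zhou: Ekwueme is ranked higher on 3+1+2+3 = 9 ballots, Zhou on 12. Zhou wins 12–9.
Kaur vs Janssen: 3+2+2+4 = 11 for Kaur, 10 for Janssen — Kaur by 11–10.
Kaur–Zhou: Zhou 13–8.
Janssen–Zhou: Zhou 11–10.
Each candidate has at least one pairwise win (Ekwueme beats Kaur; Kaur beats Janssen; Janssen beats Ekwueme; Zhou beats Ekwueme) — no Condorcet loser.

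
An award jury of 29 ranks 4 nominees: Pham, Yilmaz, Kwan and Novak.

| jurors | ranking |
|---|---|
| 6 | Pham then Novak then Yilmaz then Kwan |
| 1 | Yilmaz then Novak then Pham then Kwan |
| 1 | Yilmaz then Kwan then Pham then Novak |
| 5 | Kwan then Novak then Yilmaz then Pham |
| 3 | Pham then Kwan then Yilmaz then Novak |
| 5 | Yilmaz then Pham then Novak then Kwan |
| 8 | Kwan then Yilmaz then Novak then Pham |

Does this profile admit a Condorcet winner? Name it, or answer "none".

Pairwise majorities:
Pham vs Yilmaz: 9 to 20, Yilmaz.
Pham vs Kwan: 6+1+3+5 = 15 for Pham, 14 for Kwan — Pham by 15–14.
Pham vs Novak: 6+1+3+5 = 15 for Pham, 14 for Novak — Pham by 15–14.
Yilmaz vs Kwan: 13 to 16, Kwan.
Yilmaz vs Novak: Yilmaz is ranked higher on 1+1+3+5+8 = 18 ballots, Novak on 11. Yilmaz wins 18–11.
Kwan vs Novak: Kwan is ranked higher on 1+5+3+8 = 17 ballots, Novak on 12. Kwan wins 17–12.
Each nominee drops at least one matchup (Pham loses to Yilmaz; Yilmaz loses to Kwan; Kwan loses to Pham; Novak loses to Pham); the cycle Pham beats Kwan beats Yilmaz beats Pham rules out a Condorcet winner.

none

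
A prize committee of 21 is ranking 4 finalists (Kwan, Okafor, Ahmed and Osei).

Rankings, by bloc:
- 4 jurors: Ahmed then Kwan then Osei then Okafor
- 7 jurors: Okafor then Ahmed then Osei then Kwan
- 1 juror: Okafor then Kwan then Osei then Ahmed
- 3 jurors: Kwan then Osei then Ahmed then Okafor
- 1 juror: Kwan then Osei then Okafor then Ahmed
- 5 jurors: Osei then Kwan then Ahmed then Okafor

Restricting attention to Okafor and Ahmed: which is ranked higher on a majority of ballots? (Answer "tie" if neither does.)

Ahmed

Ballots ranking Okafor above Ahmed: 7 + 1 + 1 = 9.
Ballots ranking Ahmed above Okafor: 21 − 9 = 12.
Ahmed wins the head-to-head 12–9.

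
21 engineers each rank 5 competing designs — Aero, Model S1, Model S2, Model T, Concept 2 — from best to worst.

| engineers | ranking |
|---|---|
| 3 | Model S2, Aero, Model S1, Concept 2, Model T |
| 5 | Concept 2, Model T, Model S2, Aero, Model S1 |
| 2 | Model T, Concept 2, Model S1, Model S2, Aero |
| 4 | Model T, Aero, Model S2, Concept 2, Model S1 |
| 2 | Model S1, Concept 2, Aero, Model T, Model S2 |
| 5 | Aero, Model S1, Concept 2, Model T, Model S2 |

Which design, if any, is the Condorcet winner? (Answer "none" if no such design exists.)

none

Head-to-head results (21 engineers):
Aero vs Model S1: Aero preferred on 3+5+4+5 = 17 ballots; Aero wins 17–4.
Aero vs Model S2: Aero preferred on 4+2+5 = 11 ballots; Aero wins 11–10.
Aero vs Model T: 10 to 11, Model T.
Aero vs Concept 2: Aero preferred on 3+4+5 = 12 ballots; Aero wins 12–9.
Model S1 vs Model S2: 9 to 12, Model S2.
Model S1 vs Model T: 10 to 11, Model T.
Model S1 vs Concept 2: Model S1 is ranked higher on 3+2+5 = 10 ballots, Concept 2 on 11. Concept 2 wins 11–10.
Model S2 vs Model T: 3 for Model S2, 18 for Model T — Model T by 18–3.
Model S2 vs Concept 2: Model S2 preferred on 3+4 = 7 ballots; Concept 2 wins 14–7.
Model T vs Concept 2: 6 to 15, Concept 2.
Every design loses at least once (Aero loses to Model T; Model S1 loses to Aero; Model S2 loses to Aero; Model T loses to Concept 2; Concept 2 loses to Aero). The majority relation contains the cycle Aero > Concept 2 > Model T > Aero, so there is no Condorcet winner.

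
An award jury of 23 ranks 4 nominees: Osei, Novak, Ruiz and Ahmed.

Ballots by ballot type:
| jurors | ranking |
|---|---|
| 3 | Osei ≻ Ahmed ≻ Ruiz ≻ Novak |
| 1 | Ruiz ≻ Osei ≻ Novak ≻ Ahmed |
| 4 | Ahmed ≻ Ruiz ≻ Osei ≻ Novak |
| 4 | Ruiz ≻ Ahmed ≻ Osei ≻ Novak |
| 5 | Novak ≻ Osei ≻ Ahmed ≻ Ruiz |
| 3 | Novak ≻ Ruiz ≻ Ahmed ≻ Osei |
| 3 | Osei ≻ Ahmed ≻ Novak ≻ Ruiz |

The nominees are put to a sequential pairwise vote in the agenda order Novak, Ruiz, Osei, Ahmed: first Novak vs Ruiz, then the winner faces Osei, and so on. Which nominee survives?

Round 1: Novak vs Ruiz — 11–12, Ruiz advances.
Round 2: Ruiz vs Osei — 12–11, Ruiz advances.
Round 3: Ruiz vs Ahmed — 8–15, Ahmed advances.
The agenda winner is Ahmed.

Ahmed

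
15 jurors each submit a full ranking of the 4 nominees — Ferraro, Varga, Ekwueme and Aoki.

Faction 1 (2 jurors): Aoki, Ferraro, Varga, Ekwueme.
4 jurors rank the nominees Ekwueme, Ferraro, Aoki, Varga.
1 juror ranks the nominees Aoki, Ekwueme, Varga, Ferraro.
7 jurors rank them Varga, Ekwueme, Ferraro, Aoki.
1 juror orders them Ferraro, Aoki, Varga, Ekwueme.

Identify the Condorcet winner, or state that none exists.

Pairwise majorities:
Ferraro–Varga: Varga 8–7.
Ferraro vs Ekwueme: Ferraro is ranked higher on 2+1 = 3 ballots, Ekwueme on 12. Ekwueme wins 12–3.
Ferraro vs Aoki: Ferraro, 12–3.
Varga vs Ekwueme: Varga preferred on 2+7+1 = 10 ballots; Varga wins 10–5.
Varga vs Aoki: 7 for Varga, 8 for Aoki — Aoki by 8–7.
Ekwueme vs Aoki: Ekwueme preferred on 4+7 = 11 ballots; Ekwueme wins 11–4.
Every nominee loses at least once (Ferraro loses to Varga; Varga loses to Aoki; Ekwueme loses to Varga; Aoki loses to Ferraro). The majority relation contains the cycle Ferraro > Aoki > Varga > Ferraro, so there is no Condorcet winner.

none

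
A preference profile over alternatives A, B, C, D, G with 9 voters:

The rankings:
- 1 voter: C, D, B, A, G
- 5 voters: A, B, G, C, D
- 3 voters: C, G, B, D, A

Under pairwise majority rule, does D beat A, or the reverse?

Ballots ranking D above A: 1 + 3 = 4.
Ballots ranking A above D: 9 − 4 = 5.
A wins the head-to-head 5–4.

A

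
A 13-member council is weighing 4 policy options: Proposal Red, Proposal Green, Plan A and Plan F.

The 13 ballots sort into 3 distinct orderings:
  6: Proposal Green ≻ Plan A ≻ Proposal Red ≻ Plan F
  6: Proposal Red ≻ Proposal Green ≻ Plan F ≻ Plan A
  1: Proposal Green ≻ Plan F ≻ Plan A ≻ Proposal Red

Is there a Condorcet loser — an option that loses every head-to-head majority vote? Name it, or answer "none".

none

Head-to-head results (13 council members):
Proposal Red–Proposal Green: Proposal Green 7–6.
Proposal Red vs Plan A: Plan A wins 7–6.
Proposal Red vs Plan F: Proposal Red preferred on 6+6 = 12 ballots; Proposal Red wins 12–1.
Proposal Green–Plan A: Proposal Green 13–0.
Proposal Green vs Plan F: Proposal Green, 13–0.
Plan A vs Plan F: Plan A preferred on 6 ballots; Plan F wins 7–6.
No option is winless: Proposal Red beats Plan F; Proposal Green beats Proposal Red; Plan A beats Proposal Red; Plan F beats Plan A. There is no Condorcet loser.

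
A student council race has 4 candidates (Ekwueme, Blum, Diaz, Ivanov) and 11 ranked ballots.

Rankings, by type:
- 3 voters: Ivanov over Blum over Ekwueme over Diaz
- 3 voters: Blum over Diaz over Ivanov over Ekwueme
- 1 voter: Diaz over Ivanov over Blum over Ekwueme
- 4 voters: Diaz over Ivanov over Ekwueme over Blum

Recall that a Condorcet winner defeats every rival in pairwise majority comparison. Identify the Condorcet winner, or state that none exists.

Head-to-head results (11 voters):
Ekwueme vs Blum: 4 for Ekwueme, 7 for Blum — Blum by 7–4.
Ekwueme vs Diaz: Diaz wins 8–3.
Ekwueme–Ivanov: Ivanov 11–0.
Blum–Diaz: Blum 6–5.
Blum–Ivanov: Ivanov 8–3.
Diaz vs Ivanov: Diaz wins 8–3.
Every candidate loses at least once (Ekwueme loses to Blum; Blum loses to Ivanov; Diaz loses to Blum; Ivanov loses to Diaz). The majority relation contains the cycle Blum → Diaz → Ivanov → Blum, so there is no Condorcet winner.

none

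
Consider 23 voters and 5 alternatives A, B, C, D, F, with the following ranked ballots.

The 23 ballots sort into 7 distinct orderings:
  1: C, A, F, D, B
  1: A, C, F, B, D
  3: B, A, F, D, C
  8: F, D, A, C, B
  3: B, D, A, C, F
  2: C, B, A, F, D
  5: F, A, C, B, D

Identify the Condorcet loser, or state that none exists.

Pairwise majorities:
A vs B: A, 15–8.
A vs C: A, 20–3.
A vs D: A preferred on 1+1+3+2+5 = 12 ballots; A wins 12–11.
A vs F: F, 13–10.
B vs C: 3+3 = 6 for B, 17 for C — C by 17–6.
B vs D: 1+3+3+2+5 = 14 for B, 9 for D — B by 14–9.
B vs F: B is ranked higher on 3+3+2 = 8 ballots, F on 15. F wins 15–8.
C–D: D 14–9.
C–F: F 16–7.
D vs F: D is ranked higher on 3 ballots, F on 20. F wins 20–3.
No alternative is winless: A beats B; B beats D; C beats B; D beats C; F beats A. There is no Condorcet loser.

none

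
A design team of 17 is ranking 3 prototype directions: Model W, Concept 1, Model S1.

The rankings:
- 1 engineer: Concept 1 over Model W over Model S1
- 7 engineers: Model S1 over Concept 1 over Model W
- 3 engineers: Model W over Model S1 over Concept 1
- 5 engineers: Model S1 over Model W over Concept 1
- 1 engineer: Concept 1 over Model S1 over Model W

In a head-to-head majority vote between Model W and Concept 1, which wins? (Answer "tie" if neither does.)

Concept 1

Ballots ranking Model W above Concept 1: 3 + 5 = 8.
Ballots ranking Concept 1 above Model W: 17 − 8 = 9.
Concept 1 wins the head-to-head 9–8.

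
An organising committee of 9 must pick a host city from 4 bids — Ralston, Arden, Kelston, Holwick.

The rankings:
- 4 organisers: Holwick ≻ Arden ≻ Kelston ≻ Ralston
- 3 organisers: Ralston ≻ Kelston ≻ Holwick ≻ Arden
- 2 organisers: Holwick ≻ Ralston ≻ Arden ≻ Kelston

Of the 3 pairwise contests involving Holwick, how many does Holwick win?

Holwick against each rival (9 organisers):
Holwick vs Ralston: Holwick wins 6–3.
Holwick–Arden: Holwick 9–0.
Holwick vs Kelston: Holwick, 6–3.
Holwick beats Ralston, Arden, Kelston — 3 pairwise wins.

3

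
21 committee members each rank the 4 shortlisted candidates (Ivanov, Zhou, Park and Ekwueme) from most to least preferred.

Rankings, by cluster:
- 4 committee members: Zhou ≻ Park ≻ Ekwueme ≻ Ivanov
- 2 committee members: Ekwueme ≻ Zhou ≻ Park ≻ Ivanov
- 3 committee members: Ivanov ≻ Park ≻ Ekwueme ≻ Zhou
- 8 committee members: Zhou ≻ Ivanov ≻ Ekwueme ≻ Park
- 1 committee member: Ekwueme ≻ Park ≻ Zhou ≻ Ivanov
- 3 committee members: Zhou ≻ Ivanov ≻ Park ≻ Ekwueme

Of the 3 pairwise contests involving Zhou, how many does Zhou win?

3

Zhou against each rival (21 committee members):
Zhou vs Ivanov: Zhou wins 18–3.
Zhou vs Park: Zhou wins 17–4.
Zhou vs Ekwueme: Zhou preferred on 4+8+3 = 15 ballots; Zhou wins 15–6.
Zhou beats Ivanov, Park, Ekwueme — 3 pairwise wins.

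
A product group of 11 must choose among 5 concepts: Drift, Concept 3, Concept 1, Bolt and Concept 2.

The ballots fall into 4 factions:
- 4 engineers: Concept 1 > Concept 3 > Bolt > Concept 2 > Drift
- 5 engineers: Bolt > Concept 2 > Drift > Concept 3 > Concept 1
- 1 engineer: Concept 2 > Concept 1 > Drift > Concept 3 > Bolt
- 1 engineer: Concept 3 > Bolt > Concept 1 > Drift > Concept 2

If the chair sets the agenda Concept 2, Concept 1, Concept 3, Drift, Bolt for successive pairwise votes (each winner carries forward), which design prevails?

Round 1: Concept 2 vs Concept 1 — 6–5, Concept 2 advances.
Round 2: Concept 2 vs Concept 3 — 6–5, Concept 2 advances.
Round 3: Concept 2 vs Drift — 10–1, Concept 2 advances.
Round 4: Concept 2 vs Bolt — 1–10, Bolt advances.
Bolt survives the agenda.

Bolt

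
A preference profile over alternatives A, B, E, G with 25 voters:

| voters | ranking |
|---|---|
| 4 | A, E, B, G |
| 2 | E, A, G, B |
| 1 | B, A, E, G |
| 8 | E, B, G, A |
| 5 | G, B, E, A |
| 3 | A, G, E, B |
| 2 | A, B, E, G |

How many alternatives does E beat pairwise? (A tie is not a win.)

3

E against each rival (25 voters):
E vs A: E, 15–10.
E vs B: E, 17–8.
E vs G: E is ranked higher on 4+2+1+8+2 = 17 ballots, G on 8. E wins 17–8.
E beats A, B, G — 3 pairwise wins.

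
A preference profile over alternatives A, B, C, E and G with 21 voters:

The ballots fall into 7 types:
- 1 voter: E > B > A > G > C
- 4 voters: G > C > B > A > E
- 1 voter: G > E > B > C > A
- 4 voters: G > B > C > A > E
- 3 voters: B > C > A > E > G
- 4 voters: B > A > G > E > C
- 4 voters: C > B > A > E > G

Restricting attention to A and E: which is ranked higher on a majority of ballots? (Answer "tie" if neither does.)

A

Ballots ranking A above E: 4 + 4 + 3 + 4 + 4 = 19.
Ballots ranking E above A: 21 − 19 = 2.
A wins the head-to-head 19–2.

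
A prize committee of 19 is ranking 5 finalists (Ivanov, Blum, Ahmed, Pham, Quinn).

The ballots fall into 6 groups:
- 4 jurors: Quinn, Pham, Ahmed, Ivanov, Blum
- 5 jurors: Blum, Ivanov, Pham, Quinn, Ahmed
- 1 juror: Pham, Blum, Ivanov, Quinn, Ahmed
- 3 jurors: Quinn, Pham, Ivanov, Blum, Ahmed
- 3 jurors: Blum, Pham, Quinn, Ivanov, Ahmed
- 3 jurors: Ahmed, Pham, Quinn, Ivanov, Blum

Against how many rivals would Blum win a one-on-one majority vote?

1

Blum against each rival (19 jurors):
Blum vs Ivanov: 5+1+3 = 9 for Blum, 10 for Ivanov — Ivanov by 10–9.
Blum–Ahmed: Blum 12–7.
Blum vs Pham: 8 to 11, Pham.
Blum–Quinn: Quinn 10–9.
Blum beats Ahmed; loses to Ivanov, Pham, Quinn — 1 pairwise win.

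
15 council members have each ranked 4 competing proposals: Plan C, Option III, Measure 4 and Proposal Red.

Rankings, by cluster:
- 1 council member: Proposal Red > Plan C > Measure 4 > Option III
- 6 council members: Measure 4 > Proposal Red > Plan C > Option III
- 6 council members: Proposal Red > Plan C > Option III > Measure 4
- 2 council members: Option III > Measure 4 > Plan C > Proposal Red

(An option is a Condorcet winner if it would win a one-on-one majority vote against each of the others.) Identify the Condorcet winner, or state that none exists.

none

Pairwise majorities:
Plan C vs Option III: Plan C preferred on 1+6+6 = 13 ballots; Plan C wins 13–2.
Plan C vs Measure 4: 1+6 = 7 for Plan C, 8 for Measure 4 — Measure 4 by 8–7.
Plan C vs Proposal Red: 2 for Plan C, 13 for Proposal Red — Proposal Red by 13–2.
Option III vs Measure 4: Option III preferred on 6+2 = 8 ballots; Option III wins 8–7.
Option III vs Proposal Red: Option III is ranked higher on 2 ballots, Proposal Red on 13. Proposal Red wins 13–2.
Measure 4 vs Proposal Red: Measure 4 is ranked higher on 6+2 = 8 ballots, Proposal Red on 7. Measure 4 wins 8–7.
Every option loses at least once (Plan C loses to Measure 4; Option III loses to Plan C; Measure 4 loses to Option III; Proposal Red loses to Measure 4). The majority relation contains the cycle Plan C > Option III > Measure 4 > Plan C, so there is no Condorcet winner.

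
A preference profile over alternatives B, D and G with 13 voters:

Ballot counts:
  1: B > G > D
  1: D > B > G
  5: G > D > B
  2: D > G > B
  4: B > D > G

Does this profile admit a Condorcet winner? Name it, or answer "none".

Pairwise majorities:
B vs D: B preferred on 1+4 = 5 ballots; D wins 8–5.
B vs G: 1+1+4 = 6 for B, 7 for G — G by 7–6.
D vs G: D preferred on 1+2+4 = 7 ballots; D wins 7–6.
D defeats every rival head-to-head and is the Condorcet winner.

D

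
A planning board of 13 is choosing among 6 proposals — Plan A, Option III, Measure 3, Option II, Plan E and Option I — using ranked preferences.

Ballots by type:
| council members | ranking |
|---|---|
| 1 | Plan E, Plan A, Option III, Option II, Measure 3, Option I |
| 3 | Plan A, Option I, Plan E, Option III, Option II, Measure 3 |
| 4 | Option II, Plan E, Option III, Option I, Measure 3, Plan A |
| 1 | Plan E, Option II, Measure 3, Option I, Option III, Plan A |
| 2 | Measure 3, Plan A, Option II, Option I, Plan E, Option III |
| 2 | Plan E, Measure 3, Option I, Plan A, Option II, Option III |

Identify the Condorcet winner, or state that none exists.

Pairwise majorities:
Plan A vs Option III: Plan A preferred on 1+3+2+2 = 8 ballots; Plan A wins 8–5.
Plan A vs Measure 3: Plan A is ranked higher on 1+3 = 4 ballots, Measure 3 on 9. Measure 3 wins 9–4.
Plan A vs Option II: Plan A preferred on 1+3+2+2 = 8 ballots; Plan A wins 8–5.
Plan A vs Plan E: 3+2 = 5 for Plan A, 8 for Plan E — Plan E by 8–5.
Plan A vs Option I: Plan A is ranked higher on 1+3+2 = 6 ballots, Option I on 7. Option I wins 7–6.
Option III vs Measure 3: Option III is ranked higher on 1+3+4 = 8 ballots, Measure 3 on 5. Option III wins 8–5.
Option III vs Option II: 4 to 9, Option II.
Option III vs Plan E: 0 to 13, Plan E.
Option III vs Option I: Option III preferred on 1+4 = 5 ballots; Option I wins 8–5.
Measure 3 vs Option II: Measure 3 is ranked higher on 2+2 = 4 ballots, Option II on 9. Option II wins 9–4.
Measure 3 vs Plan E: 2 to 11, Plan E.
Measure 3 vs Option I: Measure 3 preferred on 1+1+2+2 = 6 ballots; Option I wins 7–6.
Option II vs Plan E: 6 to 7, Plan E.
Option II vs Option I: 8 to 5, Option II.
Plan E vs Option I: 1+4+1+2 = 8 for Plan E, 5 for Option I — Plan E by 8–5.
Plan E beats each of Plan A, Option III, Measure 3, Option II, Option I — Plan E is the Condorcet winner.

Plan E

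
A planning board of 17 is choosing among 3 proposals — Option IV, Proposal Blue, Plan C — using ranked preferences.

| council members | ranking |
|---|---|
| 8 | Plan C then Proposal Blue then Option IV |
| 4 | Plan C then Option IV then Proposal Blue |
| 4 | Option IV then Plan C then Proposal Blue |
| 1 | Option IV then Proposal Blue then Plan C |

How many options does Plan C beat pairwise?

2

Plan C against each rival (17 council members):
Plan C vs Option IV: Plan C wins 12–5.
Plan C vs Proposal Blue: Plan C, 16–1.
Plan C beats Option IV, Proposal Blue — 2 pairwise wins.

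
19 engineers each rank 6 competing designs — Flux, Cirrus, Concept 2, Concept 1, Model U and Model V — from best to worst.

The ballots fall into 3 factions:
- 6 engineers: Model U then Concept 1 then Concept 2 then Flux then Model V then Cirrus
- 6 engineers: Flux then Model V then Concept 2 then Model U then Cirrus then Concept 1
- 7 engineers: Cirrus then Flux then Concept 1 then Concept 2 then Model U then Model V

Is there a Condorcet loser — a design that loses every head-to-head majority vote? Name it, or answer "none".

none

Head-to-head results (19 engineers):
Flux–Cirrus: Flux 12–7.
Flux–Concept 2: Flux 13–6.
Flux vs Concept 1: 13 to 6, Flux.
Flux–Model U: Flux 13–6.
Flux vs Model V: Flux wins 19–0.
Cirrus vs Concept 2: Concept 2 wins 12–7.
Cirrus–Concept 1: Cirrus 13–6.
Cirrus vs Model U: Model U, 12–7.
Cirrus–Model V: Model V 12–7.
Concept 2 vs Concept 1: 6 to 13, Concept 1.
Concept 2 vs Model U: Concept 2 is ranked higher on 6+7 = 13 ballots, Model U on 6. Concept 2 wins 13–6.
Concept 2 vs Model V: Concept 2, 13–6.
Concept 1–Model U: Model U 12–7.
Concept 1 vs Model V: 6+7 = 13 for Concept 1, 6 for Model V — Concept 1 by 13–6.
Model U vs Model V: Model U, 13–6.
No design is winless: Flux beats Cirrus; Cirrus beats Concept 1; Concept 2 beats Cirrus; Concept 1 beats Concept 2; Model U beats Cirrus; Model V beats Cirrus. There is no Condorcet loser.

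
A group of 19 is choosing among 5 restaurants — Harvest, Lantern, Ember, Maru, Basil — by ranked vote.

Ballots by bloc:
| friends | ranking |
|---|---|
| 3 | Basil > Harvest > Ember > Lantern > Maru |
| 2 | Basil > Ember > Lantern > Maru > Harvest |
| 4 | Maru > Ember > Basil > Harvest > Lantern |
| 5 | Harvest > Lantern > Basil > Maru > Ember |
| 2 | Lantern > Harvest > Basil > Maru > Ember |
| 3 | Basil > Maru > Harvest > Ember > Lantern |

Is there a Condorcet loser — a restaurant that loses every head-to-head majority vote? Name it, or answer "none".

Head-to-head results (19 friends):
Harvest–Lantern: Harvest 15–4.
Harvest vs Ember: 13 to 6, Harvest.
Harvest vs Maru: Harvest wins 10–9.
Harvest–Basil: Basil 12–7.
Lantern vs Ember: Ember wins 12–7.
Lantern vs Maru: Lantern preferred on 3+2+5+2 = 12 ballots; Lantern wins 12–7.
Lantern–Basil: Basil 12–7.
Ember vs Maru: Ember is ranked higher on 3+2 = 5 ballots, Maru on 14. Maru wins 14–5.
Ember–Basil: Basil 15–4.
Maru vs Basil: 4 for Maru, 15 for Basil — Basil by 15–4.
Every restaurant wins at least one matchup (Harvest beats Lantern; Lantern beats Maru; Ember beats Lantern; Maru beats Ember; Basil beats Harvest), so there is no Condorcet loser.

none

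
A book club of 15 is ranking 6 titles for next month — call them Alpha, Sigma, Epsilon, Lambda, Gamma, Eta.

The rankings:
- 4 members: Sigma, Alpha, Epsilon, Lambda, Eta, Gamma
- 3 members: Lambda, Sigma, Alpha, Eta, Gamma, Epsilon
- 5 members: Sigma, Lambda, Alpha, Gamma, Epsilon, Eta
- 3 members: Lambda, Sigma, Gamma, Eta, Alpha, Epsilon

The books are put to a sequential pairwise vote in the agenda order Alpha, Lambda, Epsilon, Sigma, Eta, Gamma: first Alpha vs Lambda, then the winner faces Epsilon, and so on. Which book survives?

Round 1: Alpha vs Lambda — 4–11, Lambda advances.
Round 2: Lambda vs Epsilon — 11–4, Lambda advances.
Round 3: Lambda vs Sigma — 6–9, Sigma advances.
Round 4: Sigma vs Eta — 15–0, Sigma advances.
Round 5: Sigma vs Gamma — 15–0, Sigma advances.
The agenda winner is Sigma.

Sigma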